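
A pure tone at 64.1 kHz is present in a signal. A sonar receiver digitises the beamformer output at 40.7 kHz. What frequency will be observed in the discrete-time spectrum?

64.1 kHz mod fs = 23.4 kHz.
23.4 kHz > fs/2 = 20.35 kHz, folds to fs − 23.4 kHz = 17.3 kHz.

17.3 kHz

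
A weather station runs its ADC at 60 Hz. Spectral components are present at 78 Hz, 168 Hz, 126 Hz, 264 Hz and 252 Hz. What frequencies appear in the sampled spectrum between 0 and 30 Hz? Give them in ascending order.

fs/2 = 30 Hz.
78 Hz mod fs = 18 Hz.
18 Hz ≤ fs/2 = 30 Hz, appears at 18 Hz.
168 Hz mod fs = 48 Hz.
48 Hz > fs/2 = 30 Hz, folds to fs − 48 Hz = 12 Hz.
126 Hz mod fs = 6 Hz.
6 Hz ≤ fs/2 = 30 Hz, appears at 6 Hz.
264 Hz mod fs = 24 Hz.
24 Hz ≤ fs/2 = 30 Hz, appears at 24 Hz.
252 Hz mod fs = 12 Hz.
12 Hz ≤ fs/2 = 30 Hz, appears at 12 Hz.
Distinct values: {6 Hz, 12 Hz, 18 Hz, 24 Hz}.

6 Hz, 12 Hz, 18 Hz, 24 Hz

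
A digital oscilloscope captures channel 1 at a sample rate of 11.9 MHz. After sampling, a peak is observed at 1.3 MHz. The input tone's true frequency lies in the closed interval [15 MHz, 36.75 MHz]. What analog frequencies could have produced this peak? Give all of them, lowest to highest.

Frequencies that alias to 1.3 MHz are k·fs ± 1.3 MHz for integer k ≥ 0.
k=0: 1.3 MHz.
k=1: 10.6 MHz, 13.2 MHz.
k=2: 22.5 MHz, 25.1 MHz.
k=3: 34.4 MHz, 37 MHz.
k=4: 46.3 MHz, 48.9 MHz.
Within [15 MHz, 36.75 MHz]: 22.5 MHz, 25.1 MHz, 34.4 MHz.

22.5 MHz, 25.1 MHz, 34.4 MHz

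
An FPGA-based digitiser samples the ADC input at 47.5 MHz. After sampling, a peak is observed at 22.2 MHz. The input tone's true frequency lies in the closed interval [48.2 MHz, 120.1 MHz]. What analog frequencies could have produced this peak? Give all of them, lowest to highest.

Frequencies that alias to 22.2 MHz are k·fs ± 22.2 MHz for integer k ≥ 0.
k=0: 22.2 MHz.
k=1: 25.3 MHz, 69.7 MHz.
k=2: 72.8 MHz, 117.2 MHz.
k=3: 120.3 MHz, 164.7 MHz.
Within [48.2 MHz, 120.1 MHz]: 69.7 MHz, 72.8 MHz, 117.2 MHz.

69.7 MHz, 72.8 MHz, 117.2 MHz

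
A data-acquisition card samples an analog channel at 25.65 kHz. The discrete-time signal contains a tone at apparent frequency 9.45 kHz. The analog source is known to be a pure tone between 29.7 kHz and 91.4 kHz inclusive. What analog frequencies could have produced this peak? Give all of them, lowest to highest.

35.1 kHz, 41.85 kHz, 60.75 kHz, 67.5 kHz, 86.4 kHz

Frequencies that alias to 9.45 kHz are k·fs ± 9.45 kHz for integer k ≥ 0.
k=0: 9.45 kHz.
k=1: 16.2 kHz, 35.1 kHz.
k=2: 41.85 kHz, 60.75 kHz.
k=3: 67.5 kHz, 86.4 kHz.
k=4: 93.15 kHz, 112.05 kHz.
Within [29.7 kHz, 91.4 kHz]: 35.1 kHz, 41.85 kHz, 60.75 kHz, 67.5 kHz, 86.4 kHz.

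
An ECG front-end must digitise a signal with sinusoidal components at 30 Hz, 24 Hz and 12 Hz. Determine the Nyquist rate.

60 Hz

Highest-frequency component: 30 Hz.
Nyquist rate = 2 × 30 Hz = 60 Hz.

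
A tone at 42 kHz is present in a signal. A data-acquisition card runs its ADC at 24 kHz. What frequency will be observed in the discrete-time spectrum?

6 kHz

42 kHz mod fs = 18 kHz.
18 kHz > fs/2 = 12 kHz, folds to fs − 18 kHz = 6 kHz.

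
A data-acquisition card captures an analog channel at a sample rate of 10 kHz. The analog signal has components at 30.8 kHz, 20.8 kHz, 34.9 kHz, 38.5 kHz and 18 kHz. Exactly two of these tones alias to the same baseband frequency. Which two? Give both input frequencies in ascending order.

20.8 kHz, 30.8 kHz

fs/2 = 5 kHz.
30.8 kHz mod fs = 0.8 kHz.
0.8 kHz ≤ fs/2 = 5 kHz, appears at 0.8 kHz.
20.8 kHz mod fs = 0.8 kHz.
0.8 kHz ≤ fs/2 = 5 kHz, appears at 0.8 kHz.
34.9 kHz mod fs = 4.9 kHz.
4.9 kHz ≤ fs/2 = 5 kHz, appears at 4.9 kHz.
38.5 kHz mod fs = 8.5 kHz.
8.5 kHz > fs/2 = 5 kHz, folds to fs − 8.5 kHz = 1.5 kHz.
18 kHz mod fs = 8 kHz.
8 kHz > fs/2 = 5 kHz, folds to fs − 8 kHz = 2 kHz.
20.8 kHz and 30.8 kHz both map to 0.8 kHz.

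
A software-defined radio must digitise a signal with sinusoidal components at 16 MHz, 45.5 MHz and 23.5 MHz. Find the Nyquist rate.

91 MHz

Highest-frequency component: 45.5 MHz.
Nyquist rate = 2 × 45.5 MHz = 91 MHz.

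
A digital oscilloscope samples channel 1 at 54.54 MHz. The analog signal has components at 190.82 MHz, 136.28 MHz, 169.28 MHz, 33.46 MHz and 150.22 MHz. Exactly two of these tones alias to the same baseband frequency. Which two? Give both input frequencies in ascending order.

fs/2 = 27.27 MHz.
190.82 MHz mod fs = 27.2 MHz.
27.2 MHz ≤ fs/2 = 27.27 MHz, appears at 27.2 MHz.
136.28 MHz mod fs = 27.2 MHz.
27.2 MHz ≤ fs/2 = 27.27 MHz, appears at 27.2 MHz.
169.28 MHz mod fs = 5.66 MHz.
5.66 MHz ≤ fs/2 = 27.27 MHz, appears at 5.66 MHz.
33.46 MHz > fs/2 = 27.27 MHz, folds to fs − 33.46 MHz = 21.08 MHz.
150.22 MHz mod fs = 41.14 MHz.
41.14 MHz > fs/2 = 27.27 MHz, folds to fs − 41.14 MHz = 13.4 MHz.
136.28 MHz and 190.82 MHz both map to 27.2 MHz.

136.28 MHz, 190.82 MHz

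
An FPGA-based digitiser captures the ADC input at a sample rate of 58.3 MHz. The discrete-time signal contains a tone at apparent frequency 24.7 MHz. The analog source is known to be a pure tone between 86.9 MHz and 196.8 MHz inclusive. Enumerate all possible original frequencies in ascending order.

91.9 MHz, 141.3 MHz, 150.2 MHz

Frequencies that alias to 24.7 MHz are k·fs ± 24.7 MHz for integer k ≥ 0.
k=0: 24.7 MHz.
k=1: 33.6 MHz, 83 MHz.
k=2: 91.9 MHz, 141.3 MHz.
k=3: 150.2 MHz, 199.6 MHz.
k=4: 208.5 MHz, 257.9 MHz.
Within [86.9 MHz, 196.8 MHz]: 91.9 MHz, 141.3 MHz, 150.2 MHz.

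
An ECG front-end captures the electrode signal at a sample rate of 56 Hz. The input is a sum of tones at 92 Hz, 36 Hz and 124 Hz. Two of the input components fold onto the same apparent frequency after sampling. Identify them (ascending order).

36 Hz, 92 Hz

fs/2 = 28 Hz.
92 Hz mod fs = 36 Hz.
36 Hz > fs/2 = 28 Hz, folds to fs − 36 Hz = 20 Hz.
36 Hz > fs/2 = 28 Hz, folds to fs − 36 Hz = 20 Hz.
124 Hz mod fs = 12 Hz.
12 Hz ≤ fs/2 = 28 Hz, appears at 12 Hz.
36 Hz and 92 Hz both map to 20 Hz.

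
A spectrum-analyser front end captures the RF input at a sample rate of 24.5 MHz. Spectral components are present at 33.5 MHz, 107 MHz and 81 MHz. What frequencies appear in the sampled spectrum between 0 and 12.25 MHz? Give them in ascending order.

7.5 MHz, 9 MHz

fs/2 = 12.25 MHz.
33.5 MHz mod fs = 9 MHz.
9 MHz ≤ fs/2 = 12.25 MHz, appears at 9 MHz.
107 MHz mod fs = 9 MHz.
9 MHz ≤ fs/2 = 12.25 MHz, appears at 9 MHz.
81 MHz mod fs = 7.5 MHz.
7.5 MHz ≤ fs/2 = 12.25 MHz, appears at 7.5 MHz.
Distinct values: {7.5 MHz, 9 MHz}.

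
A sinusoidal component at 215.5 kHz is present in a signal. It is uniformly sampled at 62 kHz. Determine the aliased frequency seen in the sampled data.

215.5 kHz mod fs = 29.5 kHz.
29.5 kHz ≤ fs/2 = 31 kHz, appears at 29.5 kHz.

29.5 kHz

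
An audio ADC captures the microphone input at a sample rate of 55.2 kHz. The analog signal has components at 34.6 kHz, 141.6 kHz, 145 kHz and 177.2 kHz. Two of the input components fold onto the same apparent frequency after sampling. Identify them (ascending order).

fs/2 = 27.6 kHz.
34.6 kHz > fs/2 = 27.6 kHz, folds to fs − 34.6 kHz = 20.6 kHz.
141.6 kHz mod fs = 31.2 kHz.
31.2 kHz > fs/2 = 27.6 kHz, folds to fs − 31.2 kHz = 24 kHz.
145 kHz mod fs = 34.6 kHz.
34.6 kHz > fs/2 = 27.6 kHz, folds to fs − 34.6 kHz = 20.6 kHz.
177.2 kHz mod fs = 11.6 kHz.
11.6 kHz ≤ fs/2 = 27.6 kHz, appears at 11.6 kHz.
34.6 kHz and 145 kHz both map to 20.6 kHz.

34.6 kHz, 145 kHz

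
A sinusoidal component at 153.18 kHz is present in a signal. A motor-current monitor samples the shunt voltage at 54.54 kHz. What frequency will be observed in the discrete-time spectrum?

153.18 kHz mod fs = 44.1 kHz.
44.1 kHz > fs/2 = 27.27 kHz, folds to fs − 44.1 kHz = 10.44 kHz.

10.44 kHz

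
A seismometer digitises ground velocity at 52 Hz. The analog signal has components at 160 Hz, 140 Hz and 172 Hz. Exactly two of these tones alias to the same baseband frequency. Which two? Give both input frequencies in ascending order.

fs/2 = 26 Hz.
160 Hz mod fs = 4 Hz.
4 Hz ≤ fs/2 = 26 Hz, appears at 4 Hz.
140 Hz mod fs = 36 Hz.
36 Hz > fs/2 = 26 Hz, folds to fs − 36 Hz = 16 Hz.
172 Hz mod fs = 16 Hz.
16 Hz ≤ fs/2 = 26 Hz, appears at 16 Hz.
140 Hz and 172 Hz both map to 16 Hz.

140 Hz, 172 Hz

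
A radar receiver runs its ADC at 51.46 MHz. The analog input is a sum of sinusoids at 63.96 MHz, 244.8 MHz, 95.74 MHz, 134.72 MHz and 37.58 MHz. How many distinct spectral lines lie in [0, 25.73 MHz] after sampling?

4

fs/2 = 25.73 MHz.
63.96 MHz mod fs = 12.5 MHz.
12.5 MHz ≤ fs/2 = 25.73 MHz, appears at 12.5 MHz.
244.8 MHz mod fs = 38.96 MHz.
38.96 MHz > fs/2 = 25.73 MHz, folds to fs − 38.96 MHz = 12.5 MHz.
95.74 MHz mod fs = 44.28 MHz.
44.28 MHz > fs/2 = 25.73 MHz, folds to fs − 44.28 MHz = 7.18 MHz.
134.72 MHz mod fs = 31.8 MHz.
31.8 MHz > fs/2 = 25.73 MHz, folds to fs − 31.8 MHz = 19.66 MHz.
37.58 MHz > fs/2 = 25.73 MHz, folds to fs − 37.58 MHz = 13.88 MHz.
Distinct values: {7.18 MHz, 12.5 MHz, 13.88 MHz, 19.66 MHz} → 4.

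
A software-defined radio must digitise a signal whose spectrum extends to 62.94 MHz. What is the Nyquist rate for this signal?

Nyquist rate = 2 × 62.94 MHz = 125.88 MHz.

125.88 MHz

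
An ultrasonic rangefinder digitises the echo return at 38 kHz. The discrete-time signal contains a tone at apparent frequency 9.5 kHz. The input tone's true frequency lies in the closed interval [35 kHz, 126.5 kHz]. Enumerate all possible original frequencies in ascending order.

Frequencies that alias to 9.5 kHz are k·fs ± 9.5 kHz for integer k ≥ 0.
k=0: 9.5 kHz.
k=1: 28.5 kHz, 47.5 kHz.
k=2: 66.5 kHz, 85.5 kHz.
k=3: 104.5 kHz, 123.5 kHz.
k=4: 142.5 kHz, 161.5 kHz.
Within [35 kHz, 126.5 kHz]: 47.5 kHz, 66.5 kHz, 85.5 kHz, 104.5 kHz, 123.5 kHz.

47.5 kHz, 66.5 kHz, 85.5 kHz, 104.5 kHz, 123.5 kHz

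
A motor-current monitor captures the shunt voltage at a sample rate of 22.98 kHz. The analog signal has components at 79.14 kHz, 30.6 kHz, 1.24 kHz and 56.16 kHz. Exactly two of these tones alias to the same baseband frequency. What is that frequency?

fs/2 = 11.49 kHz.
79.14 kHz mod fs = 10.2 kHz.
10.2 kHz ≤ fs/2 = 11.49 kHz, appears at 10.2 kHz.
30.6 kHz mod fs = 7.62 kHz.
7.62 kHz ≤ fs/2 = 11.49 kHz, appears at 7.62 kHz.
1.24 kHz ≤ fs/2 = 11.49 kHz, passes unchanged.
56.16 kHz mod fs = 10.2 kHz.
10.2 kHz ≤ fs/2 = 11.49 kHz, appears at 10.2 kHz.
56.16 kHz and 79.14 kHz both map to 10.2 kHz.

10.2 kHz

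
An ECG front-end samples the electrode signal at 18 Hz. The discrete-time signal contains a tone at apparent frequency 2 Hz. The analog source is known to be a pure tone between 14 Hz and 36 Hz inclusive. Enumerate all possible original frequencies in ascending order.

Frequencies that alias to 2 Hz are k·fs ± 2 Hz for integer k ≥ 0.
k=0: 2 Hz.
k=1: 16 Hz, 20 Hz.
k=2: 34 Hz, 38 Hz.
k=3: 52 Hz, 56 Hz.
Within [14 Hz, 36 Hz]: 16 Hz, 20 Hz, 34 Hz.

16 Hz, 20 Hz, 34 Hz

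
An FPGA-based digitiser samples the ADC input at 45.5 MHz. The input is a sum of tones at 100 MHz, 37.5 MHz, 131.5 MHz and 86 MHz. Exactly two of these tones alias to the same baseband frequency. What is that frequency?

fs/2 = 22.75 MHz.
100 MHz mod fs = 9 MHz.
9 MHz ≤ fs/2 = 22.75 MHz, appears at 9 MHz.
37.5 MHz > fs/2 = 22.75 MHz, folds to fs − 37.5 MHz = 8 MHz.
131.5 MHz mod fs = 40.5 MHz.
40.5 MHz > fs/2 = 22.75 MHz, folds to fs − 40.5 MHz = 5 MHz.
86 MHz mod fs = 40.5 MHz.
40.5 MHz > fs/2 = 22.75 MHz, folds to fs − 40.5 MHz = 5 MHz.
86 MHz and 131.5 MHz both map to 5 MHz.

5 MHz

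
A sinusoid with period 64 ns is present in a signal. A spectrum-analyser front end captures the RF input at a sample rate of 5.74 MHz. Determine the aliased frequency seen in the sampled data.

T = 64 ns → f = 1/T = 15.625 MHz.
15.625 MHz mod fs = 4.145 MHz.
4.145 MHz > fs/2 = 2.87 MHz, folds to fs − 4.145 MHz = 1.595 MHz.

1.595 MHz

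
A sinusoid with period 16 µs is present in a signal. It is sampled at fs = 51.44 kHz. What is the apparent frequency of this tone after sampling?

T = 16 µs → f = 1/T = 62.5 kHz.
62.5 kHz mod fs = 11.06 kHz.
11.06 kHz ≤ fs/2 = 25.72 kHz, appears at 11.06 kHz.

11.06 kHz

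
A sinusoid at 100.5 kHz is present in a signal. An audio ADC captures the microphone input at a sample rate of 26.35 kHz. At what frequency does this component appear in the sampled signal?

100.5 kHz mod fs = 21.45 kHz.
21.45 kHz > fs/2 = 13.175 kHz, folds to fs − 21.45 kHz = 4.9 kHz.

4.9 kHz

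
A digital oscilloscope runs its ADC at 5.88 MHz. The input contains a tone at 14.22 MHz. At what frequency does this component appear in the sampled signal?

14.22 MHz mod fs = 2.46 MHz.
2.46 MHz ≤ fs/2 = 2.94 MHz, appears at 2.46 MHz.

2.46 MHz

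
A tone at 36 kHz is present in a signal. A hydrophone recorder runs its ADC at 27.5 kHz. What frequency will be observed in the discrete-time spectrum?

8.5 kHz

36 kHz mod fs = 8.5 kHz.
8.5 kHz ≤ fs/2 = 13.75 kHz, appears at 8.5 kHz.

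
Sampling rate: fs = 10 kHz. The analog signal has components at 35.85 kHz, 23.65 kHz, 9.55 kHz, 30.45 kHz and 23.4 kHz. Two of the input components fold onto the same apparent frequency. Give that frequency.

0.45 kHz

fs/2 = 5 kHz.
35.85 kHz mod fs = 5.85 kHz.
5.85 kHz > fs/2 = 5 kHz, folds to fs − 5.85 kHz = 4.15 kHz.
23.65 kHz mod fs = 3.65 kHz.
3.65 kHz ≤ fs/2 = 5 kHz, appears at 3.65 kHz.
9.55 kHz > fs/2 = 5 kHz, folds to fs − 9.55 kHz = 0.45 kHz.
30.45 kHz mod fs = 0.45 kHz.
0.45 kHz ≤ fs/2 = 5 kHz, appears at 0.45 kHz.
23.4 kHz mod fs = 3.4 kHz.
3.4 kHz ≤ fs/2 = 5 kHz, appears at 3.4 kHz.
9.55 kHz and 30.45 kHz both map to 0.45 kHz.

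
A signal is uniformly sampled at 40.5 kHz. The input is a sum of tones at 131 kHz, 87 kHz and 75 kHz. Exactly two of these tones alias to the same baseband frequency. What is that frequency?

6 kHz

fs/2 = 20.25 kHz.
131 kHz mod fs = 9.5 kHz.
9.5 kHz ≤ fs/2 = 20.25 kHz, appears at 9.5 kHz.
87 kHz mod fs = 6 kHz.
6 kHz ≤ fs/2 = 20.25 kHz, appears at 6 kHz.
75 kHz mod fs = 34.5 kHz.
34.5 kHz > fs/2 = 20.25 kHz, folds to fs − 34.5 kHz = 6 kHz.
75 kHz and 87 kHz both map to 6 kHz.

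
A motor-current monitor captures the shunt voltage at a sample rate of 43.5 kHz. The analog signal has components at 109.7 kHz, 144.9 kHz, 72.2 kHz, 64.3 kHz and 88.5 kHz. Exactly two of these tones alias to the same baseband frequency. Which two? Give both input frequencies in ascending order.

64.3 kHz, 109.7 kHz

fs/2 = 21.75 kHz.
109.7 kHz mod fs = 22.7 kHz.
22.7 kHz > fs/2 = 21.75 kHz, folds to fs − 22.7 kHz = 20.8 kHz.
144.9 kHz mod fs = 14.4 kHz.
14.4 kHz ≤ fs/2 = 21.75 kHz, appears at 14.4 kHz.
72.2 kHz mod fs = 28.7 kHz.
28.7 kHz > fs/2 = 21.75 kHz, folds to fs − 28.7 kHz = 14.8 kHz.
64.3 kHz mod fs = 20.8 kHz.
20.8 kHz ≤ fs/2 = 21.75 kHz, appears at 20.8 kHz.
88.5 kHz mod fs = 1.5 kHz.
1.5 kHz ≤ fs/2 = 21.75 kHz, appears at 1.5 kHz.
64.3 kHz and 109.7 kHz both map to 20.8 kHz.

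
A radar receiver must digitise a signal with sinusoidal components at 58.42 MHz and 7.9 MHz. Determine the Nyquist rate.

Highest-frequency component: 58.42 MHz.
Nyquist rate = 2 × 58.42 MHz = 116.84 MHz.

116.84 MHz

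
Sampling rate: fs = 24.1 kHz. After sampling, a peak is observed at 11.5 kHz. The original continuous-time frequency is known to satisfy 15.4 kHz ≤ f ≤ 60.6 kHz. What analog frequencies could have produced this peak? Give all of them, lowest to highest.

Frequencies that alias to 11.5 kHz are k·fs ± 11.5 kHz for integer k ≥ 0.
k=0: 11.5 kHz.
k=1: 12.6 kHz, 35.6 kHz.
k=2: 36.7 kHz, 59.7 kHz.
k=3: 60.8 kHz, 83.8 kHz.
Within [15.4 kHz, 60.6 kHz]: 35.6 kHz, 36.7 kHz, 59.7 kHz.

35.6 kHz, 36.7 kHz, 59.7 kHz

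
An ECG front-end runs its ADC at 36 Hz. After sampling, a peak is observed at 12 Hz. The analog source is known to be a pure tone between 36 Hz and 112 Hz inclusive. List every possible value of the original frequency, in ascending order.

Frequencies that alias to 12 Hz are k·fs ± 12 Hz for integer k ≥ 0.
k=0: 12 Hz.
k=1: 24 Hz, 48 Hz.
k=2: 60 Hz, 84 Hz.
k=3: 96 Hz, 120 Hz.
k=4: 132 Hz, 156 Hz.
Within [36 Hz, 112 Hz]: 48 Hz, 60 Hz, 84 Hz, 96 Hz.

48 Hz, 60 Hz, 84 Hz, 96 Hz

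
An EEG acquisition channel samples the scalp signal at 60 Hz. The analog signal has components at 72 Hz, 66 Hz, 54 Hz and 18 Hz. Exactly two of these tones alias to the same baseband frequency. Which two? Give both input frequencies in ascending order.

fs/2 = 30 Hz.
72 Hz mod fs = 12 Hz.
12 Hz ≤ fs/2 = 30 Hz, appears at 12 Hz.
66 Hz mod fs = 6 Hz.
6 Hz ≤ fs/2 = 30 Hz, appears at 6 Hz.
54 Hz > fs/2 = 30 Hz, folds to fs − 54 Hz = 6 Hz.
18 Hz ≤ fs/2 = 30 Hz, passes unchanged.
54 Hz and 66 Hz both map to 6 Hz.

54 Hz, 66 Hz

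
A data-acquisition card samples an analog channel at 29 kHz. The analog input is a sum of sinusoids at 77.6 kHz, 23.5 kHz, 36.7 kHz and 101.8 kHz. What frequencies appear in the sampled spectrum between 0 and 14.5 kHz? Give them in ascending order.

5.5 kHz, 7.7 kHz, 9.4 kHz, 14.2 kHz

fs/2 = 14.5 kHz.
77.6 kHz mod fs = 19.6 kHz.
19.6 kHz > fs/2 = 14.5 kHz, folds to fs − 19.6 kHz = 9.4 kHz.
23.5 kHz > fs/2 = 14.5 kHz, folds to fs − 23.5 kHz = 5.5 kHz.
36.7 kHz mod fs = 7.7 kHz.
7.7 kHz ≤ fs/2 = 14.5 kHz, appears at 7.7 kHz.
101.8 kHz mod fs = 14.8 kHz.
14.8 kHz > fs/2 = 14.5 kHz, folds to fs − 14.8 kHz = 14.2 kHz.
Distinct values: {5.5 kHz, 7.7 kHz, 9.4 kHz, 14.2 kHz}.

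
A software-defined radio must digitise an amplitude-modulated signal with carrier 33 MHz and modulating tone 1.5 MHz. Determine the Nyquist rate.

69 MHz

AM sidebands sit at fc ± fm = 31.5 MHz and 34.5 MHz.
Highest-frequency component: 34.5 MHz.
Nyquist rate = 2 × 34.5 MHz = 69 MHz.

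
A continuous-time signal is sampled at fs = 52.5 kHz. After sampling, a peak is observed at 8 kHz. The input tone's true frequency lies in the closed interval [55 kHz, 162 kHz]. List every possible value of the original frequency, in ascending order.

Frequencies that alias to 8 kHz are k·fs ± 8 kHz for integer k ≥ 0.
k=0: 8 kHz.
k=1: 44.5 kHz, 60.5 kHz.
k=2: 97 kHz, 113 kHz.
k=3: 149.5 kHz, 165.5 kHz.
k=4: 202 kHz, 218 kHz.
Within [55 kHz, 162 kHz]: 60.5 kHz, 97 kHz, 113 kHz, 149.5 kHz.

60.5 kHz, 97 kHz, 113 kHz, 149.5 kHz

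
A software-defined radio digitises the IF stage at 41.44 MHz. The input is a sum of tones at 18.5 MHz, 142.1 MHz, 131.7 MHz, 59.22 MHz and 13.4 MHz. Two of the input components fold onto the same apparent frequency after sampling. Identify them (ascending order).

fs/2 = 20.72 MHz.
18.5 MHz ≤ fs/2 = 20.72 MHz, passes unchanged.
142.1 MHz mod fs = 17.78 MHz.
17.78 MHz ≤ fs/2 = 20.72 MHz, appears at 17.78 MHz.
131.7 MHz mod fs = 7.38 MHz.
7.38 MHz ≤ fs/2 = 20.72 MHz, appears at 7.38 MHz.
59.22 MHz mod fs = 17.78 MHz.
17.78 MHz ≤ fs/2 = 20.72 MHz, appears at 17.78 MHz.
13.4 MHz ≤ fs/2 = 20.72 MHz, passes unchanged.
59.22 MHz and 142.1 MHz both map to 17.78 MHz.

59.22 MHz, 142.1 MHz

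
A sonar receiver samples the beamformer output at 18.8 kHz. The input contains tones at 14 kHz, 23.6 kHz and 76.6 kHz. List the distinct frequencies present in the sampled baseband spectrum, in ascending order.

1.4 kHz, 4.8 kHz

fs/2 = 9.4 kHz.
14 kHz > fs/2 = 9.4 kHz, folds to fs − 14 kHz = 4.8 kHz.
23.6 kHz mod fs = 4.8 kHz.
4.8 kHz ≤ fs/2 = 9.4 kHz, appears at 4.8 kHz.
76.6 kHz mod fs = 1.4 kHz.
1.4 kHz ≤ fs/2 = 9.4 kHz, appears at 1.4 kHz.
Distinct values: {1.4 kHz, 4.8 kHz}.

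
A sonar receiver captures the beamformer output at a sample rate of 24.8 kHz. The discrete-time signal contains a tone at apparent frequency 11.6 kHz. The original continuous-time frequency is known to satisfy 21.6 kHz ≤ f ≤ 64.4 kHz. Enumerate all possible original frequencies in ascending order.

36.4 kHz, 38 kHz, 61.2 kHz, 62.8 kHz

Frequencies that alias to 11.6 kHz are k·fs ± 11.6 kHz for integer k ≥ 0.
k=0: 11.6 kHz.
k=1: 13.2 kHz, 36.4 kHz.
k=2: 38 kHz, 61.2 kHz.
k=3: 62.8 kHz, 86 kHz.
k=4: 87.6 kHz, 110.8 kHz.
Within [21.6 kHz, 64.4 kHz]: 36.4 kHz, 38 kHz, 61.2 kHz, 62.8 kHz.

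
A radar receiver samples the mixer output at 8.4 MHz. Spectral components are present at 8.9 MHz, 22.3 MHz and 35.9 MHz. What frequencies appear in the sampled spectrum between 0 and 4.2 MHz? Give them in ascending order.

0.5 MHz, 2.3 MHz, 2.9 MHz

fs/2 = 4.2 MHz.
8.9 MHz mod fs = 0.5 MHz.
0.5 MHz ≤ fs/2 = 4.2 MHz, appears at 0.5 MHz.
22.3 MHz mod fs = 5.5 MHz.
5.5 MHz > fs/2 = 4.2 MHz, folds to fs − 5.5 MHz = 2.9 MHz.
35.9 MHz mod fs = 2.3 MHz.
2.3 MHz ≤ fs/2 = 4.2 MHz, appears at 2.3 MHz.
Distinct values: {0.5 MHz, 2.3 MHz, 2.9 MHz}.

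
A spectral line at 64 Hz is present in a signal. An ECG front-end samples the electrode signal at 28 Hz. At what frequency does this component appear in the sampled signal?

64 Hz mod fs = 8 Hz.
8 Hz ≤ fs/2 = 14 Hz, appears at 8 Hz.

8 Hz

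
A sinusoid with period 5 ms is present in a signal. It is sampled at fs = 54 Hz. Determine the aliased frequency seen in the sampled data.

16 Hz

T = 5 ms → f = 1/T = 200 Hz.
200 Hz mod fs = 38 Hz.
38 Hz > fs/2 = 27 Hz, folds to fs − 38 Hz = 16 Hz.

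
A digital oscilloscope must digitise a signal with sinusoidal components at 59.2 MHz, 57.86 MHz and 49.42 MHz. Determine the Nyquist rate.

118.4 MHz

Highest-frequency component: 59.2 MHz.
Nyquist rate = 2 × 59.2 MHz = 118.4 MHz.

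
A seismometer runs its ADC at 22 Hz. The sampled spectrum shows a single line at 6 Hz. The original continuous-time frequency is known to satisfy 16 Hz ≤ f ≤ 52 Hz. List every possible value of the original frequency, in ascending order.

16 Hz, 28 Hz, 38 Hz, 50 Hz

Frequencies that alias to 6 Hz are k·fs ± 6 Hz for integer k ≥ 0.
k=0: 6 Hz.
k=1: 16 Hz, 28 Hz.
k=2: 38 Hz, 50 Hz.
k=3: 60 Hz, 72 Hz.
Within [16 Hz, 52 Hz]: 16 Hz, 28 Hz, 38 Hz, 50 Hz.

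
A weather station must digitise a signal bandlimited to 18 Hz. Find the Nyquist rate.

36 Hz

Nyquist rate = 2 × 18 Hz = 36 Hz.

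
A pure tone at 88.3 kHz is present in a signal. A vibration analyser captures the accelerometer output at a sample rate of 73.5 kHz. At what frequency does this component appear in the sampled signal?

14.8 kHz

88.3 kHz mod fs = 14.8 kHz.
14.8 kHz ≤ fs/2 = 36.75 kHz, appears at 14.8 kHz.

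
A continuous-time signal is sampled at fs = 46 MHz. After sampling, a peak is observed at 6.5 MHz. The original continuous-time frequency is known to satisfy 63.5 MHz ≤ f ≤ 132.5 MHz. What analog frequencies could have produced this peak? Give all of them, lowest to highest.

Frequencies that alias to 6.5 MHz are k·fs ± 6.5 MHz for integer k ≥ 0.
k=0: 6.5 MHz.
k=1: 39.5 MHz, 52.5 MHz.
k=2: 85.5 MHz, 98.5 MHz.
k=3: 131.5 MHz, 144.5 MHz.
k=4: 177.5 MHz, 190.5 MHz.
Within [63.5 MHz, 132.5 MHz]: 85.5 MHz, 98.5 MHz, 131.5 MHz.

85.5 MHz, 98.5 MHz, 131.5 MHz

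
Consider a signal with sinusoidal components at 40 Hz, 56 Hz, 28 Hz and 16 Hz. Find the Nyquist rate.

Highest-frequency component: 56 Hz.
Nyquist rate = 2 × 56 Hz = 112 Hz.

112 Hz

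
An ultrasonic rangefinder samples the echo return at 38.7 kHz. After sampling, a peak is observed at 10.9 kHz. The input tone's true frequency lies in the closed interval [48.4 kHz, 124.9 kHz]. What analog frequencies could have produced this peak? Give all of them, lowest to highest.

49.6 kHz, 66.5 kHz, 88.3 kHz, 105.2 kHz

Frequencies that alias to 10.9 kHz are k·fs ± 10.9 kHz for integer k ≥ 0.
k=0: 10.9 kHz.
k=1: 27.8 kHz, 49.6 kHz.
k=2: 66.5 kHz, 88.3 kHz.
k=3: 105.2 kHz, 127 kHz.
k=4: 143.9 kHz, 165.7 kHz.
Within [48.4 kHz, 124.9 kHz]: 49.6 kHz, 66.5 kHz, 88.3 kHz, 105.2 kHz.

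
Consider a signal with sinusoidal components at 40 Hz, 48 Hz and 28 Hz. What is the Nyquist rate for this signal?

Highest-frequency component: 48 Hz.
Nyquist rate = 2 × 48 Hz = 96 Hz.

96 Hz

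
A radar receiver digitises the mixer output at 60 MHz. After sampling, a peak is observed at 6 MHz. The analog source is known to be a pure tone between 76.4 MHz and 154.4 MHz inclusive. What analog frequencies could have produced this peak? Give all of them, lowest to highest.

114 MHz, 126 MHz

Frequencies that alias to 6 MHz are k·fs ± 6 MHz for integer k ≥ 0.
k=0: 6 MHz.
k=1: 54 MHz, 66 MHz.
k=2: 114 MHz, 126 MHz.
k=3: 174 MHz, 186 MHz.
Within [76.4 MHz, 154.4 MHz]: 114 MHz, 126 MHz.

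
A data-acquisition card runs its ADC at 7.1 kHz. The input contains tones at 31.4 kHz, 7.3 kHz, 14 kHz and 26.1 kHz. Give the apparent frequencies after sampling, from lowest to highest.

0.2 kHz, 2.3 kHz, 3 kHz

fs/2 = 3.55 kHz.
31.4 kHz mod fs = 3 kHz.
3 kHz ≤ fs/2 = 3.55 kHz, appears at 3 kHz.
7.3 kHz mod fs = 0.2 kHz.
0.2 kHz ≤ fs/2 = 3.55 kHz, appears at 0.2 kHz.
14 kHz mod fs = 6.9 kHz.
6.9 kHz > fs/2 = 3.55 kHz, folds to fs − 6.9 kHz = 0.2 kHz.
26.1 kHz mod fs = 4.8 kHz.
4.8 kHz > fs/2 = 3.55 kHz, folds to fs − 4.8 kHz = 2.3 kHz.
Distinct values: {0.2 kHz, 2.3 kHz, 3 kHz}.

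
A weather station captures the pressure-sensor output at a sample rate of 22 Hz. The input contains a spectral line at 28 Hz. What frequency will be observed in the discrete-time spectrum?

6 Hz

28 Hz mod fs = 6 Hz.
6 Hz ≤ fs/2 = 11 Hz, appears at 6 Hz.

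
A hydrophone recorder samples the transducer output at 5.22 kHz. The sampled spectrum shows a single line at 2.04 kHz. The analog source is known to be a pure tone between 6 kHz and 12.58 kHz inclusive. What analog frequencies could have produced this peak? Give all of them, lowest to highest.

7.26 kHz, 8.4 kHz, 12.48 kHz

Frequencies that alias to 2.04 kHz are k·fs ± 2.04 kHz for integer k ≥ 0.
k=0: 2.04 kHz.
k=1: 3.18 kHz, 7.26 kHz.
k=2: 8.4 kHz, 12.48 kHz.
k=3: 13.62 kHz, 17.7 kHz.
Within [6 kHz, 12.58 kHz]: 7.26 kHz, 8.4 kHz, 12.48 kHz.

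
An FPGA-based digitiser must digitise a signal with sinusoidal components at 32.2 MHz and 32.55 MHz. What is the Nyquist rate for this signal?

Highest-frequency component: 32.55 MHz.
Nyquist rate = 2 × 32.55 MHz = 65.1 MHz.

65.1 MHz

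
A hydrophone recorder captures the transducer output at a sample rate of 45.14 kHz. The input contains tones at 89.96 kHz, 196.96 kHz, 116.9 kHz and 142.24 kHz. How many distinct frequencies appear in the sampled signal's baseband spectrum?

4

fs/2 = 22.57 kHz.
89.96 kHz mod fs = 44.82 kHz.
44.82 kHz > fs/2 = 22.57 kHz, folds to fs − 44.82 kHz = 0.32 kHz.
196.96 kHz mod fs = 16.4 kHz.
16.4 kHz ≤ fs/2 = 22.57 kHz, appears at 16.4 kHz.
116.9 kHz mod fs = 26.62 kHz.
26.62 kHz > fs/2 = 22.57 kHz, folds to fs − 26.62 kHz = 18.52 kHz.
142.24 kHz mod fs = 6.82 kHz.
6.82 kHz ≤ fs/2 = 22.57 kHz, appears at 6.82 kHz.
Distinct values: {0.32 kHz, 6.82 kHz, 16.4 kHz, 18.52 kHz} → 4.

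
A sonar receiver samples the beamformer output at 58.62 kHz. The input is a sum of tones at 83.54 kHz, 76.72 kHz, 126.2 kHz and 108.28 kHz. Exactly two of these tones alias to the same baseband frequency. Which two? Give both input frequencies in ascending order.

fs/2 = 29.31 kHz.
83.54 kHz mod fs = 24.92 kHz.
24.92 kHz ≤ fs/2 = 29.31 kHz, appears at 24.92 kHz.
76.72 kHz mod fs = 18.1 kHz.
18.1 kHz ≤ fs/2 = 29.31 kHz, appears at 18.1 kHz.
126.2 kHz mod fs = 8.96 kHz.
8.96 kHz ≤ fs/2 = 29.31 kHz, appears at 8.96 kHz.
108.28 kHz mod fs = 49.66 kHz.
49.66 kHz > fs/2 = 29.31 kHz, folds to fs − 49.66 kHz = 8.96 kHz.
108.28 kHz and 126.2 kHz both map to 8.96 kHz.

108.28 kHz, 126.2 kHz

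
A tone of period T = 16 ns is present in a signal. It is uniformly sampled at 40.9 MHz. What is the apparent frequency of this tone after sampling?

19.3 MHz

T = 16 ns → f = 1/T = 62.5 MHz.
62.5 MHz mod fs = 21.6 MHz.
21.6 MHz > fs/2 = 20.45 MHz, folds to fs − 21.6 MHz = 19.3 MHz.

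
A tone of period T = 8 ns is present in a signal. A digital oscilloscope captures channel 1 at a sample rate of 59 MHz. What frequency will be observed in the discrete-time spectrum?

T = 8 ns → f = 1/T = 125 MHz.
125 MHz mod fs = 7 MHz.
7 MHz ≤ fs/2 = 29.5 MHz, appears at 7 MHz.

7 MHz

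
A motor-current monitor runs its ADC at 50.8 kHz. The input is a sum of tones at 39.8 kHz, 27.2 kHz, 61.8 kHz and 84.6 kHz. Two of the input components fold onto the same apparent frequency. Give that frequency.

11 kHz

fs/2 = 25.4 kHz.
39.8 kHz > fs/2 = 25.4 kHz, folds to fs − 39.8 kHz = 11 kHz.
27.2 kHz > fs/2 = 25.4 kHz, folds to fs − 27.2 kHz = 23.6 kHz.
61.8 kHz mod fs = 11 kHz.
11 kHz ≤ fs/2 = 25.4 kHz, appears at 11 kHz.
84.6 kHz mod fs = 33.8 kHz.
33.8 kHz > fs/2 = 25.4 kHz, folds to fs − 33.8 kHz = 17 kHz.
39.8 kHz and 61.8 kHz both map to 11 kHz.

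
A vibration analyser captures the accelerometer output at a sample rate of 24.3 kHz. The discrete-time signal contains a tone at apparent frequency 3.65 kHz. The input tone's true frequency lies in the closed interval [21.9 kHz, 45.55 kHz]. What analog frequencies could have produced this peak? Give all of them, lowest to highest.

27.95 kHz, 44.95 kHz

Frequencies that alias to 3.65 kHz are k·fs ± 3.65 kHz for integer k ≥ 0.
k=0: 3.65 kHz.
k=1: 20.65 kHz, 27.95 kHz.
k=2: 44.95 kHz, 52.25 kHz.
k=3: 69.25 kHz, 76.55 kHz.
Within [21.9 kHz, 45.55 kHz]: 27.95 kHz, 44.95 kHz.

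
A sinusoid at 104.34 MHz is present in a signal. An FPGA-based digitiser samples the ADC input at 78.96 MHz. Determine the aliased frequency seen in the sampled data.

104.34 MHz mod fs = 25.38 MHz.
25.38 MHz ≤ fs/2 = 39.48 MHz, appears at 25.38 MHz.

25.38 MHz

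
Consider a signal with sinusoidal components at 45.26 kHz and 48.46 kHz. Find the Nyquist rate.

96.92 kHz

Highest-frequency component: 48.46 kHz.
Nyquist rate = 2 × 48.46 kHz = 96.92 kHz.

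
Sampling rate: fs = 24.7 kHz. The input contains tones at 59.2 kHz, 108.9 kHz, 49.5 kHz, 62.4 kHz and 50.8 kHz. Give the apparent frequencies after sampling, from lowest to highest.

0.1 kHz, 1.4 kHz, 9.8 kHz, 10.1 kHz, 11.7 kHz

fs/2 = 12.35 kHz.
59.2 kHz mod fs = 9.8 kHz.
9.8 kHz ≤ fs/2 = 12.35 kHz, appears at 9.8 kHz.
108.9 kHz mod fs = 10.1 kHz.
10.1 kHz ≤ fs/2 = 12.35 kHz, appears at 10.1 kHz.
49.5 kHz mod fs = 0.1 kHz.
0.1 kHz ≤ fs/2 = 12.35 kHz, appears at 0.1 kHz.
62.4 kHz mod fs = 13 kHz.
13 kHz > fs/2 = 12.35 kHz, folds to fs − 13 kHz = 11.7 kHz.
50.8 kHz mod fs = 1.4 kHz.
1.4 kHz ≤ fs/2 = 12.35 kHz, appears at 1.4 kHz.
Distinct values: {0.1 kHz, 1.4 kHz, 9.8 kHz, 10.1 kHz, 11.7 kHz}.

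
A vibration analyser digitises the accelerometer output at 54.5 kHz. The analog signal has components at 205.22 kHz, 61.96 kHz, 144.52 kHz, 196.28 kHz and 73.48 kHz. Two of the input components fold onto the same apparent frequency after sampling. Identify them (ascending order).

73.48 kHz, 144.52 kHz

fs/2 = 27.25 kHz.
205.22 kHz mod fs = 41.72 kHz.
41.72 kHz > fs/2 = 27.25 kHz, folds to fs − 41.72 kHz = 12.78 kHz.
61.96 kHz mod fs = 7.46 kHz.
7.46 kHz ≤ fs/2 = 27.25 kHz, appears at 7.46 kHz.
144.52 kHz mod fs = 35.52 kHz.
35.52 kHz > fs/2 = 27.25 kHz, folds to fs − 35.52 kHz = 18.98 kHz.
196.28 kHz mod fs = 32.78 kHz.
32.78 kHz > fs/2 = 27.25 kHz, folds to fs − 32.78 kHz = 21.72 kHz.
73.48 kHz mod fs = 18.98 kHz.
18.98 kHz ≤ fs/2 = 27.25 kHz, appears at 18.98 kHz.
73.48 kHz and 144.52 kHz both map to 18.98 kHz.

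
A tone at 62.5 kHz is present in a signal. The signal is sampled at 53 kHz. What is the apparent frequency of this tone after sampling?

62.5 kHz mod fs = 9.5 kHz.
9.5 kHz ≤ fs/2 = 26.5 kHz, appears at 9.5 kHz.

9.5 kHz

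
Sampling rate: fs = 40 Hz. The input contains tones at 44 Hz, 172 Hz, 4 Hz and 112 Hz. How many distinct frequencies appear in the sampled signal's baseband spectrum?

3

fs/2 = 20 Hz.
44 Hz mod fs = 4 Hz.
4 Hz ≤ fs/2 = 20 Hz, appears at 4 Hz.
172 Hz mod fs = 12 Hz.
12 Hz ≤ fs/2 = 20 Hz, appears at 12 Hz.
4 Hz ≤ fs/2 = 20 Hz, passes unchanged.
112 Hz mod fs = 32 Hz.
32 Hz > fs/2 = 20 Hz, folds to fs − 32 Hz = 8 Hz.
Distinct values: {4 Hz, 8 Hz, 12 Hz} → 3.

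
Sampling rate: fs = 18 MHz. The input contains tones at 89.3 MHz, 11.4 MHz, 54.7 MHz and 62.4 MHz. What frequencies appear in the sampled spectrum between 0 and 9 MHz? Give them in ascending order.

0.7 MHz, 6.6 MHz, 8.4 MHz

fs/2 = 9 MHz.
89.3 MHz mod fs = 17.3 MHz.
17.3 MHz > fs/2 = 9 MHz, folds to fs − 17.3 MHz = 0.7 MHz.
11.4 MHz > fs/2 = 9 MHz, folds to fs − 11.4 MHz = 6.6 MHz.
54.7 MHz mod fs = 0.7 MHz.
0.7 MHz ≤ fs/2 = 9 MHz, appears at 0.7 MHz.
62.4 MHz mod fs = 8.4 MHz.
8.4 MHz ≤ fs/2 = 9 MHz, appears at 8.4 MHz.
Distinct values: {0.7 MHz, 6.6 MHz, 8.4 MHz}.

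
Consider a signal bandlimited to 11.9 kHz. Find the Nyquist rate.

Nyquist rate = 2 × 11.9 kHz = 23.8 kHz.

23.8 kHz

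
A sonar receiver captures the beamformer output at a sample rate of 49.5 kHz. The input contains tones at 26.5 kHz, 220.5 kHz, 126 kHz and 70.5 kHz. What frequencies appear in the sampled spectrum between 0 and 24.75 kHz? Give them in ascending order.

21 kHz, 22.5 kHz, 23 kHz

fs/2 = 24.75 kHz.
26.5 kHz > fs/2 = 24.75 kHz, folds to fs − 26.5 kHz = 23 kHz.
220.5 kHz mod fs = 22.5 kHz.
22.5 kHz ≤ fs/2 = 24.75 kHz, appears at 22.5 kHz.
126 kHz mod fs = 27 kHz.
27 kHz > fs/2 = 24.75 kHz, folds to fs − 27 kHz = 22.5 kHz.
70.5 kHz mod fs = 21 kHz.
21 kHz ≤ fs/2 = 24.75 kHz, appears at 21 kHz.
Distinct values: {21 kHz, 22.5 kHz, 23 kHz}.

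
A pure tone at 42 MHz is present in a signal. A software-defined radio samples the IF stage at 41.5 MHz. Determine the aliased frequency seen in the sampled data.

0.5 MHz

42 MHz mod fs = 0.5 MHz.
0.5 MHz ≤ fs/2 = 20.75 MHz, appears at 0.5 MHz.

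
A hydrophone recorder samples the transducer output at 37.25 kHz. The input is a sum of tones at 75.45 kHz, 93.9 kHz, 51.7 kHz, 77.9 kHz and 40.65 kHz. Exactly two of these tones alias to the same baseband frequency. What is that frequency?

3.4 kHz

fs/2 = 18.625 kHz.
75.45 kHz mod fs = 0.95 kHz.
0.95 kHz ≤ fs/2 = 18.625 kHz, appears at 0.95 kHz.
93.9 kHz mod fs = 19.4 kHz.
19.4 kHz > fs/2 = 18.625 kHz, folds to fs − 19.4 kHz = 17.85 kHz.
51.7 kHz mod fs = 14.45 kHz.
14.45 kHz ≤ fs/2 = 18.625 kHz, appears at 14.45 kHz.
77.9 kHz mod fs = 3.4 kHz.
3.4 kHz ≤ fs/2 = 18.625 kHz, appears at 3.4 kHz.
40.65 kHz mod fs = 3.4 kHz.
3.4 kHz ≤ fs/2 = 18.625 kHz, appears at 3.4 kHz.
40.65 kHz and 77.9 kHz both map to 3.4 kHz.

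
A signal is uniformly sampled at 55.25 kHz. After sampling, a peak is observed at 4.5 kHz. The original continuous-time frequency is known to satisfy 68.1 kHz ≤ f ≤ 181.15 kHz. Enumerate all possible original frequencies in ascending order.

106 kHz, 115 kHz, 161.25 kHz, 170.25 kHz

Frequencies that alias to 4.5 kHz are k·fs ± 4.5 kHz for integer k ≥ 0.
k=0: 4.5 kHz.
k=1: 50.75 kHz, 59.75 kHz.
k=2: 106 kHz, 115 kHz.
k=3: 161.25 kHz, 170.25 kHz.
k=4: 216.5 kHz, 225.5 kHz.
Within [68.1 kHz, 181.15 kHz]: 106 kHz, 115 kHz, 161.25 kHz, 170.25 kHz.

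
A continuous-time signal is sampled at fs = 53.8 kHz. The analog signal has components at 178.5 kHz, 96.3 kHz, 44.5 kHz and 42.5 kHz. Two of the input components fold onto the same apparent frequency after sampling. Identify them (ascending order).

42.5 kHz, 96.3 kHz

fs/2 = 26.9 kHz.
178.5 kHz mod fs = 17.1 kHz.
17.1 kHz ≤ fs/2 = 26.9 kHz, appears at 17.1 kHz.
96.3 kHz mod fs = 42.5 kHz.
42.5 kHz > fs/2 = 26.9 kHz, folds to fs − 42.5 kHz = 11.3 kHz.
44.5 kHz > fs/2 = 26.9 kHz, folds to fs − 44.5 kHz = 9.3 kHz.
42.5 kHz > fs/2 = 26.9 kHz, folds to fs − 42.5 kHz = 11.3 kHz.
42.5 kHz and 96.3 kHz both map to 11.3 kHz.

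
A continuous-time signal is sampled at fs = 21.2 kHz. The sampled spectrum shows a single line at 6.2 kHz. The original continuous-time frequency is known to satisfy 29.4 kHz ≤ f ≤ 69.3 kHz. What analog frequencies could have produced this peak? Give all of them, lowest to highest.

Frequencies that alias to 6.2 kHz are k·fs ± 6.2 kHz for integer k ≥ 0.
k=0: 6.2 kHz.
k=1: 15 kHz, 27.4 kHz.
k=2: 36.2 kHz, 48.6 kHz.
k=3: 57.4 kHz, 69.8 kHz.
k=4: 78.6 kHz, 91 kHz.
Within [29.4 kHz, 69.3 kHz]: 36.2 kHz, 48.6 kHz, 57.4 kHz.

36.2 kHz, 48.6 kHz, 57.4 kHz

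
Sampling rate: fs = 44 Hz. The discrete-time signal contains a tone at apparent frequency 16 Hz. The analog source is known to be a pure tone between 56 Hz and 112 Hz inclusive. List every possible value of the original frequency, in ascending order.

60 Hz, 72 Hz, 104 Hz

Frequencies that alias to 16 Hz are k·fs ± 16 Hz for integer k ≥ 0.
k=0: 16 Hz.
k=1: 28 Hz, 60 Hz.
k=2: 72 Hz, 104 Hz.
k=3: 116 Hz, 148 Hz.
Within [56 Hz, 112 Hz]: 60 Hz, 72 Hz, 104 Hz.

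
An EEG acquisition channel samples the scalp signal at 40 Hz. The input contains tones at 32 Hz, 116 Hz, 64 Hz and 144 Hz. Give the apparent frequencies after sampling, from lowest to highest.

fs/2 = 20 Hz.
32 Hz > fs/2 = 20 Hz, folds to fs − 32 Hz = 8 Hz.
116 Hz mod fs = 36 Hz.
36 Hz > fs/2 = 20 Hz, folds to fs − 36 Hz = 4 Hz.
64 Hz mod fs = 24 Hz.
24 Hz > fs/2 = 20 Hz, folds to fs − 24 Hz = 16 Hz.
144 Hz mod fs = 24 Hz.
24 Hz > fs/2 = 20 Hz, folds to fs − 24 Hz = 16 Hz.
Distinct values: {4 Hz, 8 Hz, 16 Hz}.

4 Hz, 8 Hz, 16 Hz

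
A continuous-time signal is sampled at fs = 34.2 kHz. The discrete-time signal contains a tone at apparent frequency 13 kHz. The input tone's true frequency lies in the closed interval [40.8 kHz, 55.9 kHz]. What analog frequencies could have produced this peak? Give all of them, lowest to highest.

Frequencies that alias to 13 kHz are k·fs ± 13 kHz for integer k ≥ 0.
k=0: 13 kHz.
k=1: 21.2 kHz, 47.2 kHz.
k=2: 55.4 kHz, 81.4 kHz.
k=3: 89.6 kHz, 115.6 kHz.
Within [40.8 kHz, 55.9 kHz]: 47.2 kHz, 55.4 kHz.

47.2 kHz, 55.4 kHz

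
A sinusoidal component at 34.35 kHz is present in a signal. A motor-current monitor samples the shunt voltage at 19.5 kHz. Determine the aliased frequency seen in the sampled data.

4.65 kHz

34.35 kHz mod fs = 14.85 kHz.
14.85 kHz > fs/2 = 9.75 kHz, folds to fs − 14.85 kHz = 4.65 kHz.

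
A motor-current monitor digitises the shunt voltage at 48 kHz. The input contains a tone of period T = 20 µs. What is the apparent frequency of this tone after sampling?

T = 20 µs → f = 1/T = 50 kHz.
50 kHz mod fs = 2 kHz.
2 kHz ≤ fs/2 = 24 kHz, appears at 2 kHz.

2 kHz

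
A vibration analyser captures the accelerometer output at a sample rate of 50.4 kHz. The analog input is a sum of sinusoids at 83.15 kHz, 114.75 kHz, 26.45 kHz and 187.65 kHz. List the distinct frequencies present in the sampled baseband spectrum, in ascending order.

13.95 kHz, 17.65 kHz, 23.95 kHz

fs/2 = 25.2 kHz.
83.15 kHz mod fs = 32.75 kHz.
32.75 kHz > fs/2 = 25.2 kHz, folds to fs − 32.75 kHz = 17.65 kHz.
114.75 kHz mod fs = 13.95 kHz.
13.95 kHz ≤ fs/2 = 25.2 kHz, appears at 13.95 kHz.
26.45 kHz > fs/2 = 25.2 kHz, folds to fs − 26.45 kHz = 23.95 kHz.
187.65 kHz mod fs = 36.45 kHz.
36.45 kHz > fs/2 = 25.2 kHz, folds to fs − 36.45 kHz = 13.95 kHz.
Distinct values: {13.95 kHz, 17.65 kHz, 23.95 kHz}.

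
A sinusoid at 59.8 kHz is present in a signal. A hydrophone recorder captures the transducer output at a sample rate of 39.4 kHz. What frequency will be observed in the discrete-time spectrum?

59.8 kHz mod fs = 20.4 kHz.
20.4 kHz > fs/2 = 19.7 kHz, folds to fs − 20.4 kHz = 19 kHz.

19 kHz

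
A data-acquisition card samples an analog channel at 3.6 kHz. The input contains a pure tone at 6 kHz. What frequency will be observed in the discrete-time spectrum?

6 kHz mod fs = 2.4 kHz.
2.4 kHz > fs/2 = 1.8 kHz, folds to fs − 2.4 kHz = 1.2 kHz.

1.2 kHz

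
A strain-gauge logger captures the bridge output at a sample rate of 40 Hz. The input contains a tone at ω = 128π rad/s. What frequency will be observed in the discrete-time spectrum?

ω = 128π rad/s → f = ω/(2π) = 64 Hz.
64 Hz mod fs = 24 Hz.
24 Hz > fs/2 = 20 Hz, folds to fs − 24 Hz = 16 Hz.

16 Hz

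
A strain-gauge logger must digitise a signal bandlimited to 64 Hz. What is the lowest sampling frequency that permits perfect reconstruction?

128 Hz

Nyquist rate = 2 × 64 Hz = 128 Hz.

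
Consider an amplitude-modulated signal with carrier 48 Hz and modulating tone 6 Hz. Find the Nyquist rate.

AM sidebands sit at fc ± fm = 42 Hz and 54 Hz.
Highest-frequency component: 54 Hz.
Nyquist rate = 2 × 54 Hz = 108 Hz.

108 Hz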